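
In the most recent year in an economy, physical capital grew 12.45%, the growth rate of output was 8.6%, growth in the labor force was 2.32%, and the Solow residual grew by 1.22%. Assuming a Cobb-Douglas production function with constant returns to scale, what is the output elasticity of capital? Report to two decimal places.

gY = gA + α·gK + (1−α)·gL, so gY − gA − gL = α(gK − gL).
8.6 − 1.22 − 2.32 = α × (12.45 − 2.32).
5.06 = 10.13 α, so α = 0.4995.

The output elasticity of capital is 0.50.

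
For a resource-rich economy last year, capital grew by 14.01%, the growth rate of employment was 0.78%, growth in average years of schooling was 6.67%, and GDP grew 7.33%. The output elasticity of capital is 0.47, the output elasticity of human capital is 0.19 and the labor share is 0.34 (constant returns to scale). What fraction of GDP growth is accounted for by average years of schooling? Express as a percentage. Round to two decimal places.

Average years of schooling contributed 0.19 × 6.67 = 1.2673 pp.
Share of growth = 1.2673 / 7.33 × 100 = 17.2892%.

17.29%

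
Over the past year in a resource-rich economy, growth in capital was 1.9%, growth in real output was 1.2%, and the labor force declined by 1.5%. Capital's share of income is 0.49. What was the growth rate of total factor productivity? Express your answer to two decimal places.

Labor's share = 1 − 0.49 = 0.51.
Capital: 0.49 × 1.9 = 0.931 pp.
The labor force: 0.51 × (-1.5) = -0.765 pp.
TFP growth = 1.2 − 0.166 = 1.034%.

Total factor productivity growth was 1.03%.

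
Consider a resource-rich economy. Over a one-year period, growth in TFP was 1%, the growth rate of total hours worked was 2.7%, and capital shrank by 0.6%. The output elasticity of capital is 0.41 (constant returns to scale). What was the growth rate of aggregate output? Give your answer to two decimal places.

Labor's share = 1 − 0.41 = 0.59.
Capital: 0.41 × (-0.6) = -0.246 pp.
Total hours worked: 0.59 × 2.7 = 1.593 pp.
Output growth = 1 + 1.347 = 2.347%.

2.35%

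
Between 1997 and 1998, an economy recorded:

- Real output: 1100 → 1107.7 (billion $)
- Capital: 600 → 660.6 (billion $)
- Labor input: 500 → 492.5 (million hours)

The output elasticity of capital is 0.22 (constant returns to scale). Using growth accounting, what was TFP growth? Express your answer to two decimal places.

-0.35%

Real output growth = (1107.7 − 1100) / 1100 = 0.7%.
Capital growth = (660.6 − 600) / 600 = 10.1%.
Labor input growth = (492.5 − 500) / 500 = -1.5%.
Labor's share = 1 − 0.22 = 0.78.
Capital: 0.22 × 10.1 = 2.222 pp.
Labor input: 0.78 × (-1.5) = -1.17 pp.
TFP growth = 0.7 − 1.052 = -0.352%.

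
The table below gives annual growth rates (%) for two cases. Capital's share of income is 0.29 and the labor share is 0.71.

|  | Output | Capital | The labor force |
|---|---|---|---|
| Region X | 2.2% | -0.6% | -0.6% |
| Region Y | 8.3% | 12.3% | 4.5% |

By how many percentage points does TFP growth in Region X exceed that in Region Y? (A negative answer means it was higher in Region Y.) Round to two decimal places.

1.26 percentage points

Labor's share = 1 − 0.29 = 0.71.
Region X: TFP = 2.2 + 0.174 + 0.426 = 2.8%.
Region Y: TFP = 8.3 − 3.567 − 3.195 = 1.538%.
Difference = 2.8 − (1.538) = 1.262 pp.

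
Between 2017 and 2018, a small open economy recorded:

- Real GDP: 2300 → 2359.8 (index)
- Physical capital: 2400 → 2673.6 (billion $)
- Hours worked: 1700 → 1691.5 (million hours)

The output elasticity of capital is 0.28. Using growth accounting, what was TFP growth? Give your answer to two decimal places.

-0.23%

Real GDP growth = (2359.8 − 2300) / 2300 = 2.6%.
Physical capital growth = (2673.6 − 2400) / 2400 = 11.4%.
Hours worked growth = (1691.5 − 1700) / 1700 = -0.5%.
Labor's share = 1 − 0.28 = 0.72.
Physical capital: 0.28 × 11.4 = 3.192 pp.
Hours worked: 0.72 × (-0.5) = -0.36 pp.
TFP growth = 2.6 − 2.832 = -0.232%.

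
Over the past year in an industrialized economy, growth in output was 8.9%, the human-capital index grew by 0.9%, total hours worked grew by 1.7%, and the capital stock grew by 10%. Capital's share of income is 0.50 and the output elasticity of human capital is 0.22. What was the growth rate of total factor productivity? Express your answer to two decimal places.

Total factor productivity growth was 3.23%.

Labor's share = 1 − 0.5 − 0.22 = 0.28.
The capital stock: 0.5 × 10 = 5 pp.
The human-capital index: 0.22 × 0.9 = 0.198 pp.
Total hours worked: 0.28 × 1.7 = 0.476 pp.
TFP growth = 8.9 − 5.674 = 3.226%.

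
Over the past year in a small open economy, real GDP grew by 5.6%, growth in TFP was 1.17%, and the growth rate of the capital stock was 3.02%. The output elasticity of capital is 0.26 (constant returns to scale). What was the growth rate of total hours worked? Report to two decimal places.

Total hours worked grew 4.93%.

Labor's share = 1 − 0.26 = 0.74.
gY = gA + 0.26×3.02 + 0.74×g.
0.74×g = 5.6 − 1.17 − 0.7852 = 3.6448.
g = 3.6448 / 0.74 = 4.9254%.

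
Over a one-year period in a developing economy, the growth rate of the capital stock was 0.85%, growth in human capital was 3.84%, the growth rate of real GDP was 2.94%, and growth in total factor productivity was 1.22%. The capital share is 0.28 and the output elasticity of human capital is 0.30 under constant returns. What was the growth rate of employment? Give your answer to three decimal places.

Employment growth was 0.786%.

Labor's share = 1 − 0.28 − 0.3 = 0.42.
gY = gA + 0.28×0.85 + 0.3×3.84 + 0.42×g.
0.42×g = 2.94 − 1.22 − 1.39 = 0.33.
g = 0.33 / 0.42 = 0.78571%.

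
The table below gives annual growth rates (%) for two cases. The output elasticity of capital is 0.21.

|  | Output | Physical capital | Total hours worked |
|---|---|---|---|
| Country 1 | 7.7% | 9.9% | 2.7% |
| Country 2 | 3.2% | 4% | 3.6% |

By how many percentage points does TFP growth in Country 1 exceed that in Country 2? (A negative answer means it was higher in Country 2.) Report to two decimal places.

3.97 percentage points

Labor's share = 1 − 0.21 = 0.79.
Country 1: TFP = 7.7 − 2.079 − 2.133 = 3.488%.
Country 2: TFP = 3.2 − 0.84 − 2.844 = -0.484%.
Difference = 3.488 − (-0.484) = 3.972 pp.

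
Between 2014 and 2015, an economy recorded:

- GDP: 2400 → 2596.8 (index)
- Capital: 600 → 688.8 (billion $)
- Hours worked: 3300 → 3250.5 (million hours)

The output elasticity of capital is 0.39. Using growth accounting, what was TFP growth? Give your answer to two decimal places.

TFP grew 3.34%.

GDP growth = (2596.8 − 2400) / 2400 = 8.2%.
Capital growth = (688.8 − 600) / 600 = 14.8%.
Hours worked growth = (3250.5 − 3300) / 3300 = -1.5%.
Labor's share = 1 − 0.39 = 0.61.
Capital: 0.39 × 14.8 = 5.772 pp.
Hours worked: 0.61 × (-1.5) = -0.915 pp.
TFP growth = 8.2 − 4.857 = 3.343%.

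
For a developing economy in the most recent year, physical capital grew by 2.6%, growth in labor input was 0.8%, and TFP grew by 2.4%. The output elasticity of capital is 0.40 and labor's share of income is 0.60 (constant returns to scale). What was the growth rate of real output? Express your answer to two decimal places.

Labor's share = 1 − 0.4 = 0.6.
Physical capital: 0.4 × 2.6 = 1.04 pp.
Labor input: 0.6 × 0.8 = 0.48 pp.
Output growth = 2.4 + 1.52 = 3.92%.

3.92%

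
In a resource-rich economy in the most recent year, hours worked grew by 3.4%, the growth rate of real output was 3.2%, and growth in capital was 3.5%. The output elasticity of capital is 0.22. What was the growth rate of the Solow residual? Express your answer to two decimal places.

Labor's share = 1 − 0.22 = 0.78.
Capital: 0.22 × 3.5 = 0.77 pp.
Hours worked: 0.78 × 3.4 = 2.652 pp.
TFP growth = 3.2 − 3.422 = -0.222%.

-0.22%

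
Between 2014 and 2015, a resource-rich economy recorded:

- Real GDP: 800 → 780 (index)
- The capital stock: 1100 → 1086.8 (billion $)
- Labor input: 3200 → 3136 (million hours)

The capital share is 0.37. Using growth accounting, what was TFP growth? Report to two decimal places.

Real GDP growth = (780 − 800) / 800 = -2.5%.
The capital stock growth = (1086.8 − 1100) / 1100 = -1.2%.
Labor input growth = (3136 − 3200) / 3200 = -2%.
Labor's share = 1 − 0.37 = 0.63.
The capital stock: 0.37 × (-1.2) = -0.444 pp.
Labor input: 0.63 × (-2) = -1.26 pp.
TFP growth = -2.5 + 1.704 = -0.796%.

-0.80%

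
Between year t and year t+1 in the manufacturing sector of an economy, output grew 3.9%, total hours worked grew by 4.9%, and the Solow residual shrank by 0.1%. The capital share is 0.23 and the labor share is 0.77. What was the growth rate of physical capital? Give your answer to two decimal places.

0.99%

Labor's share = 1 − 0.23 = 0.77.
gY = gA + 0.77×4.9 + 0.23×g.
0.23×g = 3.9 + 0.1 − 3.773 = 0.227.
g = 0.227 / 0.23 = 0.987%.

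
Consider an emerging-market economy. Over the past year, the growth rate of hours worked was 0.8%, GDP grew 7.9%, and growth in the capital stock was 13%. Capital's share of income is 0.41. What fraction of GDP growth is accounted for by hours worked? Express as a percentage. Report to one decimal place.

6.0%

Labor's share = 1 − 0.41 = 0.59.
Hours worked contributed 0.59 × 0.8 = 0.472 pp.
Share of growth = 0.472 / 7.9 × 100 = 5.975%.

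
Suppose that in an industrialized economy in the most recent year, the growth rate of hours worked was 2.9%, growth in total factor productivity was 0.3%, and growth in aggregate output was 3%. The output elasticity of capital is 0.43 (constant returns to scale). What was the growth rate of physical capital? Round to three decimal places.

Labor's share = 1 − 0.43 = 0.57.
gY = gA + 0.57×2.9 + 0.43×g.
0.43×g = 3 − 0.3 − 1.653 = 1.047.
g = 1.047 / 0.43 = 2.43488%.

2.435%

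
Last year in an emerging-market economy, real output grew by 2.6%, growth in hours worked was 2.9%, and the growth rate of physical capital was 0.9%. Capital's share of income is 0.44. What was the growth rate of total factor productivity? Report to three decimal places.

Labor's share = 1 − 0.44 = 0.56.
Physical capital: 0.44 × 0.9 = 0.396 pp.
Hours worked: 0.56 × 2.9 = 1.624 pp.
TFP growth = 2.6 − 2.02 = 0.58%.

0.580%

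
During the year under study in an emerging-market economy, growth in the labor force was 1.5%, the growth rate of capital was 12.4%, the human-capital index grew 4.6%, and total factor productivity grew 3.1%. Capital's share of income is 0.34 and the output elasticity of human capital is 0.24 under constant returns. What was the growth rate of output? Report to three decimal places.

Labor's share = 1 − 0.34 − 0.24 = 0.42.
Capital: 0.34 × 12.4 = 4.216 pp.
The human-capital index: 0.24 × 4.6 = 1.104 pp.
The labor force: 0.42 × 1.5 = 0.63 pp.
Output growth = 3.1 + 5.95 = 9.05%.

9.050%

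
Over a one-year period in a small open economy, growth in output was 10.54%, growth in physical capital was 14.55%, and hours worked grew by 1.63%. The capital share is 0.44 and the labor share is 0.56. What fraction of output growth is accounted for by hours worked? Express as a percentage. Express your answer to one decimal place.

Labor's share = 1 − 0.44 = 0.56.
Hours worked contributed 0.56 × 1.63 = 0.9128 pp.
Share of growth = 0.9128 / 10.54 × 100 = 8.66%.

8.7%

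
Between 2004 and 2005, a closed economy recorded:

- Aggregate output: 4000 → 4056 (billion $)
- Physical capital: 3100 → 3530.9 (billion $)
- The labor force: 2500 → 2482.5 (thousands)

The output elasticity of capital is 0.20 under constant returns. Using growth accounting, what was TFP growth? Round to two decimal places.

-0.82%

Aggregate output growth = (4056 − 4000) / 4000 = 1.4%.
Physical capital growth = (3530.9 − 3100) / 3100 = 13.9%.
The labor force growth = (2482.5 − 2500) / 2500 = -0.7%.
Labor's share = 1 − 0.2 = 0.8.
Physical capital: 0.2 × 13.9 = 2.78 pp.
The labor force: 0.8 × (-0.7) = -0.56 pp.
TFP growth = 1.4 − 2.22 = -0.82%.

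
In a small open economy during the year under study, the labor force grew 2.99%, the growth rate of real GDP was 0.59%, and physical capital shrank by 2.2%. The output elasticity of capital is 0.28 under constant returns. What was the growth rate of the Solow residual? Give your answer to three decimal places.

-0.947%

Labor's share = 1 − 0.28 = 0.72.
Physical capital: 0.28 × (-2.2) = -0.616 pp.
The labor force: 0.72 × 2.99 = 2.1528 pp.
TFP growth = 0.59 − 1.5368 = -0.9468%.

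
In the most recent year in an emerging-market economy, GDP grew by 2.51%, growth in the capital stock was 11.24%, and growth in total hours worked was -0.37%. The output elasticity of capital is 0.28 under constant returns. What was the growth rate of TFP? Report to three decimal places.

-0.371%

Labor's share = 1 − 0.28 = 0.72.
The capital stock: 0.28 × 11.24 = 3.1472 pp.
Total hours worked: 0.72 × (-0.37) = -0.2664 pp.
TFP growth = 2.51 − 2.8808 = -0.3708%.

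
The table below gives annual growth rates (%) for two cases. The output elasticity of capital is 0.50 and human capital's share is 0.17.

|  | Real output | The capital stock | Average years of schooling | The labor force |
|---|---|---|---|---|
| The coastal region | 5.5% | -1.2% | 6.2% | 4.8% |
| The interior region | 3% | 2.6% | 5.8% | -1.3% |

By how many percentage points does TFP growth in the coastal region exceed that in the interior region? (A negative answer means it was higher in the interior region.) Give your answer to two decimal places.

Labor's share = 1 − 0.5 − 0.17 = 0.33.
The coastal region: TFP = 5.5 + 0.6 − 1.054 − 1.584 = 3.462%.
The interior region: TFP = 3 − 1.3 − 0.986 + 0.429 = 1.143%.
Difference = 3.462 − (1.143) = 2.319 pp.

2.32 percentage points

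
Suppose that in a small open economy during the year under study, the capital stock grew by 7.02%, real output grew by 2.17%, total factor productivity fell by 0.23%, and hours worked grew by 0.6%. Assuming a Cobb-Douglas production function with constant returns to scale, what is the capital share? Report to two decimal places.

gY = gA + α·gK + (1−α)·gL, so gY − gA − gL = α(gK − gL).
2.17 + 0.23 − 0.6 = α × (7.02 − 0.6).
1.8 = 6.42 α, so α = 0.2804.

The capital share is 0.28.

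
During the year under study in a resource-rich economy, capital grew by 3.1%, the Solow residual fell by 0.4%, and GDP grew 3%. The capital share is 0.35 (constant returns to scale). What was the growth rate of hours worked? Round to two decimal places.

Labor's share = 1 − 0.35 = 0.65.
gY = gA + 0.35×3.1 + 0.65×g.
0.65×g = 3 + 0.4 − 1.085 = 2.315.
g = 2.315 / 0.65 = 3.5615%.

Hours worked growth was 3.56%.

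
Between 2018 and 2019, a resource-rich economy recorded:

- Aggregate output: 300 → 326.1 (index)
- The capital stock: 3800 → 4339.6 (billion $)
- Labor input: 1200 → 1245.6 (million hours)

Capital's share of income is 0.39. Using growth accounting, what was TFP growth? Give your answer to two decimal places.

0.84%

Aggregate output growth = (326.1 − 300) / 300 = 8.7%.
The capital stock growth = (4339.6 − 3800) / 3800 = 14.2%.
Labor input growth = (1245.6 − 1200) / 1200 = 3.8%.
Labor's share = 1 − 0.39 = 0.61.
The capital stock: 0.39 × 14.2 = 5.538 pp.
Labor input: 0.61 × 3.8 = 2.318 pp.
TFP growth = 8.7 − 7.856 = 0.844%.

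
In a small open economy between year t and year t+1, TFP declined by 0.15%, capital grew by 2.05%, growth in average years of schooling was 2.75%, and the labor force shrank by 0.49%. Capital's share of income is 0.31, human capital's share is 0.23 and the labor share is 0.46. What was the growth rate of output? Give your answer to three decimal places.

Labor's share = 1 − 0.31 − 0.23 = 0.46.
Capital: 0.31 × 2.05 = 0.6355 pp.
Average years of schooling: 0.23 × 2.75 = 0.6325 pp.
The labor force: 0.46 × (-0.49) = -0.2254 pp.
Output growth = -0.15 + 1.0426 = 0.8926%.

0.893%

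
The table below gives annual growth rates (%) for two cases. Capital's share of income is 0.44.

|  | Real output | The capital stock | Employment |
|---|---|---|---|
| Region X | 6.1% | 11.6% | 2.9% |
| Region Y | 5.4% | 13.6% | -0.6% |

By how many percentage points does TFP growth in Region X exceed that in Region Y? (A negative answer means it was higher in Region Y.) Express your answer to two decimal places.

Labor's share = 1 − 0.44 = 0.56.
Region X: TFP = 6.1 − 5.104 − 1.624 = -0.628%.
Region Y: TFP = 5.4 − 5.984 + 0.336 = -0.248%.
Difference = -0.628 − (-0.248) = -0.38 pp.

-0.38 percentage points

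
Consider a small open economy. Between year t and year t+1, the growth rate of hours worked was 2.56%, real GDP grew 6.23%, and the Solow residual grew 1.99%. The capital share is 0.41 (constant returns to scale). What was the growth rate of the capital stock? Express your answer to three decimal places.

Labor's share = 1 − 0.41 = 0.59.
gY = gA + 0.59×2.56 + 0.41×g.
0.41×g = 6.23 − 1.99 − 1.5104 = 2.7296.
g = 2.7296 / 0.41 = 6.65756%.

6.658%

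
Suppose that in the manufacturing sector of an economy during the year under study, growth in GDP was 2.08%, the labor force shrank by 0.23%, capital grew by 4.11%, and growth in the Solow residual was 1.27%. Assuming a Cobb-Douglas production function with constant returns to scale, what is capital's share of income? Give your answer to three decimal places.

Capital's share of income is 0.240.

gY = gA + α·gK + (1−α)·gL, so gY − gA − gL = α(gK − gL).
2.08 − 1.27 + 0.23 = α × (4.11 − (-0.23)).
1.04 = 4.34 α, so α = 0.23963.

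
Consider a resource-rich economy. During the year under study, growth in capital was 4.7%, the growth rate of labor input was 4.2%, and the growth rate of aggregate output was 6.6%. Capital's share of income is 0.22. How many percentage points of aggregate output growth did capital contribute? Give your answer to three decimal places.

1.034 pp

Contribution = share × growth = 0.22 × 4.7 = 1.034 pp.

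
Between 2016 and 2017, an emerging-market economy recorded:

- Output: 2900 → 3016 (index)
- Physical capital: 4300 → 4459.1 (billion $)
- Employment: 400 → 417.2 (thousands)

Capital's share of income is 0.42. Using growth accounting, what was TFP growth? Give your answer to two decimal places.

Output growth = (3016 − 2900) / 2900 = 4%.
Physical capital growth = (4459.1 − 4300) / 4300 = 3.7%.
Employment growth = (417.2 − 400) / 400 = 4.3%.
Labor's share = 1 − 0.42 = 0.58.
Physical capital: 0.42 × 3.7 = 1.554 pp.
Employment: 0.58 × 4.3 = 2.494 pp.
TFP growth = 4 − 4.048 = -0.048%.

-0.05%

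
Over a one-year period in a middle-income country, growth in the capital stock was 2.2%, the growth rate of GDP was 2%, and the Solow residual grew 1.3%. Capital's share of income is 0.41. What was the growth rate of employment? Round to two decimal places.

Labor's share = 1 − 0.41 = 0.59.
gY = gA + 0.41×2.2 + 0.59×g.
0.59×g = 2 − 1.3 − 0.902 = -0.202.
g = -0.202 / 0.59 = -0.3424%.

-0.34%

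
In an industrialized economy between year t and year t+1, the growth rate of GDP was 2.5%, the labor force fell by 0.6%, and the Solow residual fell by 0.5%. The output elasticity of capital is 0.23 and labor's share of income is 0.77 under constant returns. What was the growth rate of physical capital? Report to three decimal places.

15.052%

Labor's share = 1 − 0.23 = 0.77.
gY = gA + 0.77×(-0.6) + 0.23×g.
0.23×g = 2.5 + 0.5 + 0.462 = 3.462.
g = 3.462 / 0.23 = 15.05217%.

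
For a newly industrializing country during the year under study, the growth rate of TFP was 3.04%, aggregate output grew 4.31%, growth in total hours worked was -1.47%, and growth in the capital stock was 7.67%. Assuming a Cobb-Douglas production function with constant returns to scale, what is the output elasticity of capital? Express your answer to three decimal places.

The output elasticity of capital is 0.300.

gY = gA + α·gK + (1−α)·gL, so gY − gA − gL = α(gK − gL).
4.31 − 3.04 + 1.47 = α × (7.67 − (-1.47)).
2.74 = 9.14 α, so α = 0.29978.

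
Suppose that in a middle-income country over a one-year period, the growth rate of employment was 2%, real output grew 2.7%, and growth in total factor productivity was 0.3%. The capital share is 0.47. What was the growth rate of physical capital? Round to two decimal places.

2.85%

Labor's share = 1 − 0.47 = 0.53.
gY = gA + 0.53×2 + 0.47×g.
0.47×g = 2.7 − 0.3 − 1.06 = 1.34.
g = 1.34 / 0.47 = 2.8511%.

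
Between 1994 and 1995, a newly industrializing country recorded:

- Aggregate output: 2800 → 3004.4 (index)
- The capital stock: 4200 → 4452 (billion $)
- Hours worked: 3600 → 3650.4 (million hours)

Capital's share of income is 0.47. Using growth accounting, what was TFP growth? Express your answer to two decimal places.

TFP growth was 3.74%.

Aggregate output growth = (3004.4 − 2800) / 2800 = 7.3%.
The capital stock growth = (4452 − 4200) / 4200 = 6%.
Hours worked growth = (3650.4 − 3600) / 3600 = 1.4%.
Labor's share = 1 − 0.47 = 0.53.
The capital stock: 0.47 × 6 = 2.82 pp.
Hours worked: 0.53 × 1.4 = 0.742 pp.
TFP growth = 7.3 − 3.562 = 3.738%.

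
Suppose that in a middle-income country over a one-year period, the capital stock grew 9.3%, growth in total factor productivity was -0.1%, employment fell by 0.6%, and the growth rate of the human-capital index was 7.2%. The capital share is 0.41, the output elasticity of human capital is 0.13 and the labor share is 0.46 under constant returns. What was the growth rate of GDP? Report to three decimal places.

Labor's share = 1 − 0.41 − 0.13 = 0.46.
The capital stock: 0.41 × 9.3 = 3.813 pp.
The human-capital index: 0.13 × 7.2 = 0.936 pp.
Employment: 0.46 × (-0.6) = -0.276 pp.
Output growth = -0.1 + 4.473 = 4.373%.

GDP growth was 4.373%.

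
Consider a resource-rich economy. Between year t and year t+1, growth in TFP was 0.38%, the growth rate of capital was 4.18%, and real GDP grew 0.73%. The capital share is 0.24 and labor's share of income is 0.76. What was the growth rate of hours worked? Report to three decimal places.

-0.859%

Labor's share = 1 − 0.24 = 0.76.
gY = gA + 0.24×4.18 + 0.76×g.
0.76×g = 0.73 − 0.38 − 1.0032 = -0.6532.
g = -0.6532 / 0.76 = -0.85947%.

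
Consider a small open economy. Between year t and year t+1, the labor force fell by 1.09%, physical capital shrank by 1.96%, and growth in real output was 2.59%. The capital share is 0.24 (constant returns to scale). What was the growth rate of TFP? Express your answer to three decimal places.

Labor's share = 1 − 0.24 = 0.76.
Physical capital: 0.24 × (-1.96) = -0.4704 pp.
The labor force: 0.76 × (-1.09) = -0.8284 pp.
TFP growth = 2.59 + 1.2988 = 3.8888%.

3.889%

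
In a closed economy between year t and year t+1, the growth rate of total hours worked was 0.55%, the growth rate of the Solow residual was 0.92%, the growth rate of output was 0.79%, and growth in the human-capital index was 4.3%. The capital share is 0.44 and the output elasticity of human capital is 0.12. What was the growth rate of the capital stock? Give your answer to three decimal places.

Labor's share = 1 − 0.44 − 0.12 = 0.44.
gY = gA + 0.12×4.3 + 0.44×0.55 + 0.44×g.
0.44×g = 0.79 − 0.92 − 0.758 = -0.888.
g = -0.888 / 0.44 = -2.01818%.

-2.018%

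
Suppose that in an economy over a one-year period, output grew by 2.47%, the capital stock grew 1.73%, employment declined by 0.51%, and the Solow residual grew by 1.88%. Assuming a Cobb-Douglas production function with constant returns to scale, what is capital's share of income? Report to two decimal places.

0.49

gY = gA + α·gK + (1−α)·gL, so gY − gA − gL = α(gK − gL).
2.47 − 1.88 + 0.51 = α × (1.73 − (-0.51)).
1.1 = 2.24 α, so α = 0.4911.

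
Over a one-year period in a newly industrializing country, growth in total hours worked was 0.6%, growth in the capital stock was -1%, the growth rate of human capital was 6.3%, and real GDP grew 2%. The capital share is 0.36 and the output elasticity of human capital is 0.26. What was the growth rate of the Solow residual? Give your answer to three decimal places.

Labor's share = 1 − 0.36 − 0.26 = 0.38.
The capital stock: 0.36 × (-1) = -0.36 pp.
Human capital: 0.26 × 6.3 = 1.638 pp.
Total hours worked: 0.38 × 0.6 = 0.228 pp.
TFP growth = 2 − 1.506 = 0.494%.

0.494%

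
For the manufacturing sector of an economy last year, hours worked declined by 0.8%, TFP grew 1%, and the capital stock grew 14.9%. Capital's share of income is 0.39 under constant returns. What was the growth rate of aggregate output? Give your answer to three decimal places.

6.323%

Labor's share = 1 − 0.39 = 0.61.
The capital stock: 0.39 × 14.9 = 5.811 pp.
Hours worked: 0.61 × (-0.8) = -0.488 pp.
Output growth = 1 + 5.323 = 6.323%.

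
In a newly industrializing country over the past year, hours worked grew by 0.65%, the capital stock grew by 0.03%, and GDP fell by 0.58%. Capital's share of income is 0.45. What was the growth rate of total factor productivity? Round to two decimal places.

Labor's share = 1 − 0.45 = 0.55.
The capital stock: 0.45 × 0.03 = 0.0135 pp.
Hours worked: 0.55 × 0.65 = 0.3575 pp.
TFP growth = -0.58 − 0.371 = -0.951%.

-0.95%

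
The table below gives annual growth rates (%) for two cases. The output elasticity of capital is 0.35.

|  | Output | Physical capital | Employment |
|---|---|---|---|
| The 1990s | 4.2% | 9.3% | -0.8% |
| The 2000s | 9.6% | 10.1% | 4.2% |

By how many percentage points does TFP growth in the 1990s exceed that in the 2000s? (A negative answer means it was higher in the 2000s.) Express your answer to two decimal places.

Labor's share = 1 − 0.35 = 0.65.
The 1990s: TFP = 4.2 − 3.255 + 0.52 = 1.465%.
The 2000s: TFP = 9.6 − 3.535 − 2.73 = 3.335%.
Difference = 1.465 − (3.335) = -1.87 pp.

-1.87 percentage points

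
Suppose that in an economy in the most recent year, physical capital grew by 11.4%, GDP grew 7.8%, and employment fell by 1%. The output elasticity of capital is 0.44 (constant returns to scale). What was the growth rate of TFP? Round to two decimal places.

Labor's share = 1 − 0.44 = 0.56.
Physical capital: 0.44 × 11.4 = 5.016 pp.
Employment: 0.56 × (-1) = -0.56 pp.
TFP growth = 7.8 − 4.456 = 3.344%.

TFP growth was 3.34%.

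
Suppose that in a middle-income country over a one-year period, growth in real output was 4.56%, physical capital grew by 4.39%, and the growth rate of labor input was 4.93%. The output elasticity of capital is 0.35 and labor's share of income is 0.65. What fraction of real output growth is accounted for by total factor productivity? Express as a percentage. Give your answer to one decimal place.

Labor's share = 1 − 0.35 = 0.65.
Physical capital: 0.35 × 4.39 = 1.5365 pp.
Labor input: 0.65 × 4.93 = 3.2045 pp.
TFP growth = 4.56 − 4.741 = -0.181%.
TFP share of growth = -0.181 / 4.56 × 100 = -3.969%.

-4.0%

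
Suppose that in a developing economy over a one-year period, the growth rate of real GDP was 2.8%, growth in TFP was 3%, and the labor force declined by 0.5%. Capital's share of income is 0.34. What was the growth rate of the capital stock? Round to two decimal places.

0.38%

Labor's share = 1 − 0.34 = 0.66.
gY = gA + 0.66×(-0.5) + 0.34×g.
0.34×g = 2.8 − 3 + 0.33 = 0.13.
g = 0.13 / 0.34 = 0.3824%.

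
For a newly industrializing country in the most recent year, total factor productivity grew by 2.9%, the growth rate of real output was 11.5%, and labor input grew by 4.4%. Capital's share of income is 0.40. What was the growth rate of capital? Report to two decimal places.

Labor's share = 1 − 0.4 = 0.6.
gY = gA + 0.6×4.4 + 0.4×g.
0.4×g = 11.5 − 2.9 − 2.64 = 5.96.
g = 5.96 / 0.4 = 14.9%.

14.90%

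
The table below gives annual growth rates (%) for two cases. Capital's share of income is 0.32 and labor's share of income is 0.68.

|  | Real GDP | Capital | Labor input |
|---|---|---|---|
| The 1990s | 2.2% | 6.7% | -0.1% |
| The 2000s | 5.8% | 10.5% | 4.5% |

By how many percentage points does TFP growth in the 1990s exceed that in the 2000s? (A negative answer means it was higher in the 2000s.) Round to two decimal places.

0.74 percentage points

Labor's share = 1 − 0.32 = 0.68.
The 1990s: TFP = 2.2 − 2.144 + 0.068 = 0.124%.
The 2000s: TFP = 5.8 − 3.36 − 3.06 = -0.62%.
Difference = 0.124 − (-0.62) = 0.744 pp.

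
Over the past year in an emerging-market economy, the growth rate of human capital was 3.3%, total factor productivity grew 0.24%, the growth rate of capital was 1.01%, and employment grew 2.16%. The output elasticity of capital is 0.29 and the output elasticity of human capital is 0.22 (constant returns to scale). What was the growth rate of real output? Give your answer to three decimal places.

2.317%

Labor's share = 1 − 0.29 − 0.22 = 0.49.
Capital: 0.29 × 1.01 = 0.2929 pp.
Human capital: 0.22 × 3.3 = 0.726 pp.
Employment: 0.49 × 2.16 = 1.0584 pp.
Output growth = 0.24 + 2.0773 = 2.3173%.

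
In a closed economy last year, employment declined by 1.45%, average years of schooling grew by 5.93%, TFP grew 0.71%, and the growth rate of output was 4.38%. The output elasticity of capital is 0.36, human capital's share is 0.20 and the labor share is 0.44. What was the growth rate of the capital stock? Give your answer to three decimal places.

The capital stock grew 8.672%.

Labor's share = 1 − 0.36 − 0.2 = 0.44.
gY = gA + 0.2×5.93 + 0.44×(-1.45) + 0.36×g.
0.36×g = 4.38 − 0.71 − 0.548 = 3.122.
g = 3.122 / 0.36 = 8.67222%.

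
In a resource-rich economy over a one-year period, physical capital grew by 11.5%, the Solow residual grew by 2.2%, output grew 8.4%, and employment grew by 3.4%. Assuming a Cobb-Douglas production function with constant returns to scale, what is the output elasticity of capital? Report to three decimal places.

gY = gA + α·gK + (1−α)·gL, so gY − gA − gL = α(gK − gL).
8.4 − 2.2 − 3.4 = α × (11.5 − 3.4).
2.8 = 8.1 α, so α = 0.34568.

The output elasticity of capital is 0.346.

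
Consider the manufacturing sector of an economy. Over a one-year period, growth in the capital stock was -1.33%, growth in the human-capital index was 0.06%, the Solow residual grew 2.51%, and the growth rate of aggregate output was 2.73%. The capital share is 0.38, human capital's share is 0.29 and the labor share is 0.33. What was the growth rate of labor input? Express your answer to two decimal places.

2.15%

Labor's share = 1 − 0.38 − 0.29 = 0.33.
gY = gA + 0.38×(-1.33) + 0.29×0.06 + 0.33×g.
0.33×g = 2.73 − 2.51 + 0.488 = 0.708.
g = 0.708 / 0.33 = 2.1455%.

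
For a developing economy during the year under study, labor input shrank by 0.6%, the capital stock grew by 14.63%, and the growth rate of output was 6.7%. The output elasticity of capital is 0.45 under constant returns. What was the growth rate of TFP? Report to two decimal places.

0.45%

Labor's share = 1 − 0.45 = 0.55.
The capital stock: 0.45 × 14.63 = 6.5835 pp.
Labor input: 0.55 × (-0.6) = -0.33 pp.
TFP growth = 6.7 − 6.2535 = 0.4465%.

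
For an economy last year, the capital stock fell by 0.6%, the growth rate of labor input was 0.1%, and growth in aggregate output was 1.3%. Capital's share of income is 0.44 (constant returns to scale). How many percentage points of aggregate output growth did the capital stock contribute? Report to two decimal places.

Contribution = share × growth = 0.44 × (-0.6) = -0.264 pp.

-0.26 pp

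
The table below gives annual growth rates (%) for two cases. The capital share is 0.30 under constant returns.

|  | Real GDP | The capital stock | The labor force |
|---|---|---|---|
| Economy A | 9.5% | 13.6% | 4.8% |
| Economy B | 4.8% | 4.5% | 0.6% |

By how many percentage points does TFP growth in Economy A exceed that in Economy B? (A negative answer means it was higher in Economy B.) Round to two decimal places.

-0.97 percentage points

Labor's share = 1 − 0.3 = 0.7.
Economy A: TFP = 9.5 − 4.08 − 3.36 = 2.06%.
Economy B: TFP = 4.8 − 1.35 − 0.42 = 3.03%.
Difference = 2.06 − (3.03) = -0.97 pp.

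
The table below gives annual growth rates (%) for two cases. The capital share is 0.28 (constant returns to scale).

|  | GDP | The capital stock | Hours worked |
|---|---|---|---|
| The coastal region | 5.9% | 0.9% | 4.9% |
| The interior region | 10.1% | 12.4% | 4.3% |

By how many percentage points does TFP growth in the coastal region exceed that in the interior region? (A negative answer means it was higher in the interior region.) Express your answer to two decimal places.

-1.41 percentage points

Labor's share = 1 − 0.28 = 0.72.
The coastal region: TFP = 5.9 − 0.252 − 3.528 = 2.12%.
The interior region: TFP = 10.1 − 3.472 − 3.096 = 3.532%.
Difference = 2.12 − (3.532) = -1.412 pp.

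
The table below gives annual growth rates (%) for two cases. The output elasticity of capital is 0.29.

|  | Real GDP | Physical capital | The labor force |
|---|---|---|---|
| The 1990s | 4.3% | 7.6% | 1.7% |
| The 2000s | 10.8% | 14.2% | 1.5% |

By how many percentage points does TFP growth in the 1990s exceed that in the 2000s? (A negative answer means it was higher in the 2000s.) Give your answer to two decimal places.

Labor's share = 1 − 0.29 = 0.71.
The 1990s: TFP = 4.3 − 2.204 − 1.207 = 0.889%.
The 2000s: TFP = 10.8 − 4.118 − 1.065 = 5.617%.
Difference = 0.889 − (5.617) = -4.728 pp.

-4.73 percentage points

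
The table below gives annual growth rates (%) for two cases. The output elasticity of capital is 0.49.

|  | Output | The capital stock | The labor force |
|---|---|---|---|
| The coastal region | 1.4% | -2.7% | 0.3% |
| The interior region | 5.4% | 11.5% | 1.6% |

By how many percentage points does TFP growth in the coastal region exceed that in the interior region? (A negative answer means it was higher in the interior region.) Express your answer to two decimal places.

Labor's share = 1 − 0.49 = 0.51.
The coastal region: TFP = 1.4 + 1.323 − 0.153 = 2.57%.
The interior region: TFP = 5.4 − 5.635 − 0.816 = -1.051%.
Difference = 2.57 − (-1.051) = 3.621 pp.

3.62 percentage points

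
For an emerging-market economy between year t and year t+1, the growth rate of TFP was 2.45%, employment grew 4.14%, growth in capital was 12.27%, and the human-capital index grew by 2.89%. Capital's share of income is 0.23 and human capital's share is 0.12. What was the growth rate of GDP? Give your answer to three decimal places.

Labor's share = 1 − 0.23 − 0.12 = 0.65.
Capital: 0.23 × 12.27 = 2.8221 pp.
The human-capital index: 0.12 × 2.89 = 0.3468 pp.
Employment: 0.65 × 4.14 = 2.691 pp.
Output growth = 2.45 + 5.8599 = 8.3099%.

8.310%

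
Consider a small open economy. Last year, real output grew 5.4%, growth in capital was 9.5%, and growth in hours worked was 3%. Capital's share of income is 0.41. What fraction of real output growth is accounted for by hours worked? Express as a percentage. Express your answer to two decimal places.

32.78%

Labor's share = 1 − 0.41 = 0.59.
Hours worked contributed 0.59 × 3 = 1.77 pp.
Share of growth = 1.77 / 5.4 × 100 = 32.7778%.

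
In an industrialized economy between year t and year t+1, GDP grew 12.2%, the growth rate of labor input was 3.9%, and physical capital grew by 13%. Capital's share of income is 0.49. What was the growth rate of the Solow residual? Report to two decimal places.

Labor's share = 1 − 0.49 = 0.51.
Physical capital: 0.49 × 13 = 6.37 pp.
Labor input: 0.51 × 3.9 = 1.989 pp.
TFP growth = 12.2 − 8.359 = 3.841%.

The Solow residual growth was 3.84%.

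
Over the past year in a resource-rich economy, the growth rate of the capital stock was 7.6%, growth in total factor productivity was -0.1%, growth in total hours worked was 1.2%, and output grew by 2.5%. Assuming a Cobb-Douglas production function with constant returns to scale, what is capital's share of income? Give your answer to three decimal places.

gY = gA + α·gK + (1−α)·gL, so gY − gA − gL = α(gK − gL).
2.5 + 0.1 − 1.2 = α × (7.6 − 1.2).
1.4 = 6.4 α, so α = 0.21875.

Capital's share of income is 0.219.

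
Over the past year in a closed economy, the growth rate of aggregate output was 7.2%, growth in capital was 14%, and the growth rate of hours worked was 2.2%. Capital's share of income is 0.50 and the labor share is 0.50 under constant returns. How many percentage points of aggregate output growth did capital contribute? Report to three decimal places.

7.000 percentage points

Contribution = share × growth = 0.5 × 14 = 7 pp.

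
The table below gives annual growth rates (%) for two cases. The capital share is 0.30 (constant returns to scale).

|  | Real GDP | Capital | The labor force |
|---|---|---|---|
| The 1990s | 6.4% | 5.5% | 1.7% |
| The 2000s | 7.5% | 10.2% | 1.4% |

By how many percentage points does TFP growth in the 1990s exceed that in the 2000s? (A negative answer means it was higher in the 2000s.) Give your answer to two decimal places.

Labor's share = 1 − 0.3 = 0.7.
The 1990s: TFP = 6.4 − 1.65 − 1.19 = 3.56%.
The 2000s: TFP = 7.5 − 3.06 − 0.98 = 3.46%.
Difference = 3.56 − (3.46) = 0.1 pp.

0.10 percentage points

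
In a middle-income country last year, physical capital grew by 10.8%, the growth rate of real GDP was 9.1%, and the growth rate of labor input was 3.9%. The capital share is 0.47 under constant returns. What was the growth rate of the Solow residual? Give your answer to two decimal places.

Labor's share = 1 − 0.47 = 0.53.
Physical capital: 0.47 × 10.8 = 5.076 pp.
Labor input: 0.53 × 3.9 = 2.067 pp.
TFP growth = 9.1 − 7.143 = 1.957%.

The Solow residual grew 1.96%.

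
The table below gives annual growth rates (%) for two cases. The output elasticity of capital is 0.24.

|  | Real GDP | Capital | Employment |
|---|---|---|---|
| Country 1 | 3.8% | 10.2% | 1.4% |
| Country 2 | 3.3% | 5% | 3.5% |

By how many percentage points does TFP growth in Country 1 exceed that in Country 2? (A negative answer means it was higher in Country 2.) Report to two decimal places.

0.85 percentage points

Labor's share = 1 − 0.24 = 0.76.
Country 1: TFP = 3.8 − 2.448 − 1.064 = 0.288%.
Country 2: TFP = 3.3 − 1.2 − 2.66 = -0.56%.
Difference = 0.288 − (-0.56) = 0.848 pp.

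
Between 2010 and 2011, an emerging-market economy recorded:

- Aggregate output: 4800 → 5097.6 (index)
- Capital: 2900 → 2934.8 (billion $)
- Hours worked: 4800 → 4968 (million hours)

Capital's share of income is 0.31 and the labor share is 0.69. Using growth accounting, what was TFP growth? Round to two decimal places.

Aggregate output growth = (5097.6 − 4800) / 4800 = 6.2%.
Capital growth = (2934.8 − 2900) / 2900 = 1.2%.
Hours worked growth = (4968 − 4800) / 4800 = 3.5%.
Labor's share = 1 − 0.31 = 0.69.
Capital: 0.31 × 1.2 = 0.372 pp.
Hours worked: 0.69 × 3.5 = 2.415 pp.
TFP growth = 6.2 − 2.787 = 3.413%.

TFP grew 3.41%.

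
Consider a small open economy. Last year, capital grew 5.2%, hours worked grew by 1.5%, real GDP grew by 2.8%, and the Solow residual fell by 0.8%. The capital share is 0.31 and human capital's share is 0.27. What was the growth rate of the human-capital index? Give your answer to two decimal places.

5.03%

Labor's share = 1 − 0.31 − 0.27 = 0.42.
gY = gA + 0.31×5.2 + 0.42×1.5 + 0.27×g.
0.27×g = 2.8 + 0.8 − 2.242 = 1.358.
g = 1.358 / 0.27 = 5.0296%.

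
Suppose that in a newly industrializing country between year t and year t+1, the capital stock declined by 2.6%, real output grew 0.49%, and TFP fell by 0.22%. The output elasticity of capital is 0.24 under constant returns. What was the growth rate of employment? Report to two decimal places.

Employment grew 1.76%.

Labor's share = 1 − 0.24 = 0.76.
gY = gA + 0.24×(-2.6) + 0.76×g.
0.76×g = 0.49 + 0.22 + 0.624 = 1.334.
g = 1.334 / 0.76 = 1.7553%.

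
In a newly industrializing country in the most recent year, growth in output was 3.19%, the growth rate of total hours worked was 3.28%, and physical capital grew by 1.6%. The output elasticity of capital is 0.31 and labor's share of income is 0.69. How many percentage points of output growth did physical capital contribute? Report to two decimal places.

0.50

Contribution = share × growth = 0.31 × 1.6 = 0.496 pp.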